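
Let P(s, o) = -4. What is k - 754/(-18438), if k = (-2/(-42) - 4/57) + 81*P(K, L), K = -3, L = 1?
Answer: -56748952/175161 ≈ -323.98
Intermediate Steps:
k = -43095/133 (k = (-2/(-42) - 4/57) + 81*(-4) = (-2*(-1/42) - 4*1/57) - 324 = (1/21 - 4/57) - 324 = -3/133 - 324 = -43095/133 ≈ -324.02)
k - 754/(-18438) = -43095/133 - 754/(-18438) = -43095/133 - 754*(-1)/18438 = -43095/133 - 1*(-377/9219) = -43095/133 + 377/9219 = -56748952/175161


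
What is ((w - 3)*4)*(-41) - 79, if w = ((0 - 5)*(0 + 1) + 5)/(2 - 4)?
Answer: 413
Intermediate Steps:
w = 0 (w = (-5*1 + 5)/(-2) = (-5 + 5)*(-½) = 0*(-½) = 0)
((w - 3)*4)*(-41) - 79 = ((0 - 3)*4)*(-41) - 79 = -3*4*(-41) - 79 = -12*(-41) - 79 = 492 - 79 = 413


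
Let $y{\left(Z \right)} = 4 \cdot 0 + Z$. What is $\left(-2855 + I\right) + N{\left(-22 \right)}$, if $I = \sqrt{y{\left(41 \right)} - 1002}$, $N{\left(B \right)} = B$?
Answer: $-2877 + 31 i \approx -2877.0 + 31.0 i$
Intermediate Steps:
$y{\left(Z \right)} = Z$ ($y{\left(Z \right)} = 0 + Z = Z$)
$I = 31 i$ ($I = \sqrt{41 - 1002} = \sqrt{-961} = 31 i \approx 31.0 i$)
$\left(-2855 + I\right) + N{\left(-22 \right)} = \left(-2855 + 31 i\right) - 22 = -2877 + 31 i$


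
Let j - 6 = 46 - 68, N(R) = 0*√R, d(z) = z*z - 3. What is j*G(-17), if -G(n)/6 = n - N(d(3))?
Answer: -1632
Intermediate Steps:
d(z) = -3 + z² (d(z) = z² - 3 = -3 + z²)
N(R) = 0
j = -16 (j = 6 + (46 - 68) = 6 - 22 = -16)
G(n) = -6*n (G(n) = -6*(n - 1*0) = -6*(n + 0) = -6*n)
j*G(-17) = -(-96)*(-17) = -16*102 = -1632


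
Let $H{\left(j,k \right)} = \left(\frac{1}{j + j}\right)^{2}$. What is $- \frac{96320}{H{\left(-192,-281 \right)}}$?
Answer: $-14202961920$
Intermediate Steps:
$H{\left(j,k \right)} = \frac{1}{4 j^{2}}$ ($H{\left(j,k \right)} = \left(\frac{1}{2 j}\right)^{2} = \frac{1}{4 j^{2}}$)
$- \frac{96320}{H{\left(-192,-281 \right)}} = - \frac{96320}{\frac{1}{4} \cdot \frac{1}{36864}} = - 96320 \frac{1}{\frac{1}{147456}} = \left(-96320\right) 147456 = -14202961920$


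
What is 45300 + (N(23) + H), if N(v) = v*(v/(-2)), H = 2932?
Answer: 95935/2 ≈ 47968.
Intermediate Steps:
N(v) = -v**2/2 (N(v) = v*(v*(-1/2)) = v*(-v/2) = -v**2/2)
45300 + (N(23) + H) = 45300 + (-1/2*23**2 + 2932) = 45300 + (-1/2*529 + 2932) = 45300 + (-529/2 + 2932) = 45300 + 5335/2 = 95935/2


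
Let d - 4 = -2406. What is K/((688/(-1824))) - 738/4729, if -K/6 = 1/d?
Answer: -39729852/244219747 ≈ -0.16268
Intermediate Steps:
d = -2402 (d = 4 - 2406 = -2402)
K = 3/1201 (K = -6/(-2402) = -6*(-1/2402) = 3/1201 ≈ 0.0024979)
K/((688/(-1824))) - 738/4729 = 3/(1201*((688/(-1824)))) - 738/4729 = 3/(1201*((688*(-1/1824)))) - 738*1/4729 = 3/(1201*(-43/114)) - 738/4729 = (3/1201)*(-114/43) - 738/4729 = -342/51643 - 738/4729 = -39729852/244219747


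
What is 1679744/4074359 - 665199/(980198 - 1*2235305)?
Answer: 1606172661683/1704585500471 ≈ 0.94227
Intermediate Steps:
1679744/4074359 - 665199/(980198 - 1*2235305) = 1679744*(1/4074359) - 665199/(980198 - 2235305) = 1679744/4074359 - 665199/(-1255107) = 1679744/4074359 - 665199*(-1/1255107) = 1679744/4074359 + 221733/418369 = 1606172661683/1704585500471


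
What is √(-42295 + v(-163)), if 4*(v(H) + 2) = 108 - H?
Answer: I*√168917/2 ≈ 205.5*I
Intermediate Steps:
v(H) = 25 - H/4 (v(H) = -2 + (108 - H)/4 = -2 + (27 - H/4) = 25 - H/4)
√(-42295 + v(-163)) = √(-42295 + (25 - ¼*(-163))) = √(-42295 + (25 + 163/4)) = √(-42295 + 263/4) = √(-168917/4) = I*√168917/2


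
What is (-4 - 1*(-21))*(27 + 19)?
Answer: 782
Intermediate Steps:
(-4 - 1*(-21))*(27 + 19) = (-4 + 21)*46 = 17*46 = 782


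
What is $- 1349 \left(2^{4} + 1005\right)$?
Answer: $-1377329$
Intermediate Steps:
$- 1349 \left(2^{4} + 1005\right) = - 1349 \left(16 + 1005\right) = \left(-1349\right) 1021 = -1377329$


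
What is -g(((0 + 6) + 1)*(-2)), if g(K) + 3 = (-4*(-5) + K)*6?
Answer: -33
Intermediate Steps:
g(K) = 117 + 6*K (g(K) = -3 + (-4*(-5) + K)*6 = -3 + (20 + K)*6 = -3 + (120 + 6*K) = 117 + 6*K)
-g(((0 + 6) + 1)*(-2)) = -(117 + 6*(((0 + 6) + 1)*(-2))) = -(117 + 6*((6 + 1)*(-2))) = -(117 + 6*(7*(-2))) = -(117 + 6*(-14)) = -(117 - 84) = -1*33 = -33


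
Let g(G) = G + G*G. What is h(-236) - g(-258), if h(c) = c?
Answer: -66542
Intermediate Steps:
g(G) = G + G²
h(-236) - g(-258) = -236 - (-258)*(1 - 258) = -236 - (-258)*(-257) = -236 - 1*66306 = -236 - 66306 = -66542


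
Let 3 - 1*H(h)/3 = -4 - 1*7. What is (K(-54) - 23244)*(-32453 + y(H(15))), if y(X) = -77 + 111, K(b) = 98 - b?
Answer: 748619548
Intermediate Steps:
H(h) = 42 (H(h) = 9 - 3*(-4 - 1*7) = 9 - 3*(-4 - 7) = 9 - 3*(-11) = 9 + 33 = 42)
y(X) = 34
(K(-54) - 23244)*(-32453 + y(H(15))) = ((98 - 1*(-54)) - 23244)*(-32453 + 34) = ((98 + 54) - 23244)*(-32419) = (152 - 23244)*(-32419) = -23092*(-32419) = 748619548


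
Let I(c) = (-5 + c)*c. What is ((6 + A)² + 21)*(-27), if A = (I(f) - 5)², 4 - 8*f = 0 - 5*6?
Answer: -9475759755/65536 ≈ -1.4459e+5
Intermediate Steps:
f = 17/4 (f = ½ - (0 - 5*6)/8 = ½ - (0 - 30)/8 = ½ - ⅛*(-30) = ½ + 15/4 = 17/4 ≈ 4.2500)
I(c) = c*(-5 + c)
A = 17161/256 (A = (17*(-5 + 17/4)/4 - 5)² = ((17/4)*(-¾) - 5)² = (-51/16 - 5)² = (-131/16)² = 17161/256 ≈ 67.035)
((6 + A)² + 21)*(-27) = ((6 + 17161/256)² + 21)*(-27) = ((18697/256)² + 21)*(-27) = (349577809/65536 + 21)*(-27) = (350954065/65536)*(-27) = -9475759755/65536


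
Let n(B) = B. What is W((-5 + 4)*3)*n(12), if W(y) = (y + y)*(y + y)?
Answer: 432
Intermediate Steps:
W(y) = 4*y² (W(y) = (2*y)*(2*y) = 4*y²)
W((-5 + 4)*3)*n(12) = (4*((-5 + 4)*3)²)*12 = (4*(-1*3)²)*12 = (4*(-3)²)*12 = (4*9)*12 = 36*12 = 432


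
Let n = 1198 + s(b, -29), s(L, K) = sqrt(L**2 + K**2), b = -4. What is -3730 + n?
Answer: -2532 + sqrt(857) ≈ -2502.7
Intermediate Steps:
s(L, K) = sqrt(K**2 + L**2)
n = 1198 + sqrt(857) (n = 1198 + sqrt((-29)**2 + (-4)**2) = 1198 + sqrt(841 + 16) = 1198 + sqrt(857) ≈ 1227.3)
-3730 + n = -3730 + (1198 + sqrt(857)) = -2532 + sqrt(857)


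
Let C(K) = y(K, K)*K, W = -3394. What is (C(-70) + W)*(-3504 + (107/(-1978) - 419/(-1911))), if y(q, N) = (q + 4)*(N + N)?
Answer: 4305697973082119/1889979 ≈ 2.2782e+9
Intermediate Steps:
y(q, N) = 2*N*(4 + q) (y(q, N) = (4 + q)*(2*N) = 2*N*(4 + q))
C(K) = 2*K²*(4 + K) (C(K) = (2*K*(4 + K))*K = 2*K²*(4 + K))
(C(-70) + W)*(-3504 + (107/(-1978) - 419/(-1911))) = (2*(-70)²*(4 - 70) - 3394)*(-3504 + (107/(-1978) - 419/(-1911))) = (2*4900*(-66) - 3394)*(-3504 + (107*(-1/1978) - 419*(-1/1911))) = (-646800 - 3394)*(-3504 + (-107/1978 + 419/1911)) = -650194*(-3504 + 624305/3779958) = -650194*(-13244348527/3779958) = 4305697973082119/1889979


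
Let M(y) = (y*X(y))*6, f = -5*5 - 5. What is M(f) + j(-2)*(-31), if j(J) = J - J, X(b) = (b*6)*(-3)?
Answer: -97200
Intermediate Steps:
X(b) = -18*b (X(b) = (6*b)*(-3) = -18*b)
f = -30 (f = -25 - 5 = -30)
j(J) = 0
M(y) = -108*y**2 (M(y) = (y*(-18*y))*6 = -18*y**2*6 = -108*y**2)
M(f) + j(-2)*(-31) = -108*(-30)**2 + 0*(-31) = -108*900 + 0 = -97200 + 0 = -97200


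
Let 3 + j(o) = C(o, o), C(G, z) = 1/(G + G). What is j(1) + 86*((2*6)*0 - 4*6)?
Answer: -4133/2 ≈ -2066.5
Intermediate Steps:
C(G, z) = 1/(2*G)
j(o) = -3 + 1/(2*o)
j(1) + 86*((2*6)*0 - 4*6) = (-3 + (½)/1) + 86*((2*6)*0 - 4*6) = (-3 + (½)*1) + 86*(12*0 - 24) = (-3 + ½) + 86*(0 - 24) = -5/2 + 86*(-24) = -5/2 - 2064 = -4133/2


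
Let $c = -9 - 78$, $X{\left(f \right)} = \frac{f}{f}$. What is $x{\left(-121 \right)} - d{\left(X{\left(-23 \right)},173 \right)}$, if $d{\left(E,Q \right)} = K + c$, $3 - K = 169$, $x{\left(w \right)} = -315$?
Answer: $-62$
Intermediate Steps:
$X{\left(f \right)} = 1$
$c = -87$ ($c = -9 - 78 = -87$)
$K = -166$ ($K = 3 - 169 = -166$)
$d{\left(E,Q \right)} = -253$ ($d{\left(E,Q \right)} = -166 - 87 = -253$)
$x{\left(-121 \right)} - d{\left(X{\left(-23 \right)},173 \right)} = -315 - -253 = -315 + 253 = -62$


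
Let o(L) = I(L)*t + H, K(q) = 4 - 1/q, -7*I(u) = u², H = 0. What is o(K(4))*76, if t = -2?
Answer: 4275/14 ≈ 305.36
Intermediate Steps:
I(u) = -u²/7
K(q) = 4 - 1/q
o(L) = 2*L²/7 (o(L) = -L²/7*(-2) + 0 = 2*L²/7 + 0 = 2*L²/7)
o(K(4))*76 = (2*(4 - 1/4)²/7)*76 = (2*(4 - 1*¼)²/7)*76 = (2*(4 - ¼)²/7)*76 = (2*(15/4)²/7)*76 = ((2/7)*(225/16))*76 = (225/56)*76 = 4275/14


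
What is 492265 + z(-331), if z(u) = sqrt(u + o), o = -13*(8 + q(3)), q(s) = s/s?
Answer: 492265 + 8*I*sqrt(7) ≈ 4.9227e+5 + 21.166*I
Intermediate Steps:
q(s) = 1
o = -117 (o = -13*(8 + 1) = -13*9 = -117)
z(u) = sqrt(-117 + u) (z(u) = sqrt(u - 117) = sqrt(-117 + u))
492265 + z(-331) = 492265 + sqrt(-117 - 331) = 492265 + sqrt(-448) = 492265 + 8*I*sqrt(7)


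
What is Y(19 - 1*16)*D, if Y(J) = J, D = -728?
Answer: -2184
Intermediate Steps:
Y(19 - 1*16)*D = (19 - 1*16)*(-728) = (19 - 16)*(-728) = 3*(-728) = -2184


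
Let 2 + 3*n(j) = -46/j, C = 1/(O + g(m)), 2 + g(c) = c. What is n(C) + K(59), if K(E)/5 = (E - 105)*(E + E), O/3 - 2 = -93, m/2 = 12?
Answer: -23292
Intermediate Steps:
m = 24 (m = 2*12 = 24)
g(c) = -2 + c
O = -273 (O = 6 + 3*(-93) = 6 - 279 = -273)
C = -1/251 (C = 1/(-273 + (-2 + 24)) = 1/(-273 + 22) = 1/(-251) = -1/251 ≈ -0.0039841)
n(j) = -⅔ - 46/(3*j) (n(j) = -⅔ + (-46/j)/3 = -⅔ - 46/(3*j))
K(E) = 10*E*(-105 + E) (K(E) = 5*((E - 105)*(E + E)) = 5*((-105 + E)*(2*E)) = 5*(2*E*(-105 + E)) = 10*E*(-105 + E))
n(C) + K(59) = 2*(-23 - 1*(-1/251))/(3*(-1/251)) + 10*59*(-105 + 59) = (⅔)*(-251)*(-23 + 1/251) + 10*59*(-46) = (⅔)*(-251)*(-5772/251) - 27140 = 3848 - 27140 = -23292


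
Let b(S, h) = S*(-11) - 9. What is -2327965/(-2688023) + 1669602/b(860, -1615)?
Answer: -262699122133/1497228811 ≈ -175.46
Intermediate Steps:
b(S, h) = -9 - 11*S (b(S, h) = -11*S - 9 = -9 - 11*S)
-2327965/(-2688023) + 1669602/b(860, -1615) = -2327965/(-2688023) + 1669602/(-9 - 11*860) = -2327965*(-1/2688023) + 1669602/(-9 - 9460) = 2327965/2688023 + 1669602/(-9469) = 2327965/2688023 + 1669602*(-1/9469) = 2327965/2688023 - 1669602/9469 = -262699122133/1497228811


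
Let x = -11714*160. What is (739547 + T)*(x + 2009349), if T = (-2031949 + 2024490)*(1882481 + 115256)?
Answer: -2013175540860224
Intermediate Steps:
x = -1874240
T = -14901120283 (T = -7459*1997737 = -14901120283)
(739547 + T)*(x + 2009349) = (739547 - 14901120283)*(-1874240 + 2009349) = -14900380736*135109 = -2013175540860224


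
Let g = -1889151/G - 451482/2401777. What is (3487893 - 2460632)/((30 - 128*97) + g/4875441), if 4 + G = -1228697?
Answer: -4926657193233394620579459/59402212284925747555519 ≈ -82.937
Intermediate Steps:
G = -1228701 (G = -4 - 1228697 = -1228701)
g = 1327527678815/983688600559 (g = -1889151/(-1228701) - 451482/2401777 = -1889151*(-1/1228701) - 451482*1/2401777 = 629717/409567 - 451482/2401777 = 1327527678815/983688600559 ≈ 1.3495)
(3487893 - 2460632)/((30 - 128*97) + g/4875441) = (3487893 - 2460632)/((30 - 128*97) + (1327527678815/983688600559)/4875441) = 1027261/((30 - 12416) + (1327527678815/983688600559)*(1/4875441)) = 1027261/(-12386 + 1327527678815/4795915734397971519) = 1027261/(-59402212284925747555519/4795915734397971519) = 1027261*(-4795915734397971519/59402212284925747555519) = -4926657193233394620579459/59402212284925747555519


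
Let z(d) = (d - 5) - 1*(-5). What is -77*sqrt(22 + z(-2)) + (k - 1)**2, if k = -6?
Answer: 49 - 154*sqrt(5) ≈ -295.35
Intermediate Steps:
z(d) = d (z(d) = (-5 + d) + 5 = d)
-77*sqrt(22 + z(-2)) + (k - 1)**2 = -77*sqrt(22 - 2) + (-6 - 1)**2 = -154*sqrt(5) + (-7)**2 = -154*sqrt(5) + 49 = 49 - 154*sqrt(5)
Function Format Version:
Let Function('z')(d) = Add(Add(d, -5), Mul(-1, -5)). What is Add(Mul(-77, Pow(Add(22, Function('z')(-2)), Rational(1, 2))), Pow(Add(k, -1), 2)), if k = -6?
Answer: Add(49, Mul(-154, Pow(5, Rational(1, 2)))) ≈ -295.35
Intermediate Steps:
Function('z')(d) = d (Function('z')(d) = Add(Add(-5, d), 5) = d)
Add(Mul(-77, Pow(Add(22, Function('z')(-2)), Rational(1, 2))), Pow(Add(k, -1), 2)) = Add(Mul(-77, Pow(Add(22, -2), Rational(1, 2))), Pow(Add(-6, -1), 2)) = Add(Mul(-77, Pow(20, Rational(1, 2))), Pow(-7, 2)) = Add(Mul(-77, Mul(2, Pow(5, Rational(1, 2)))), 49) = Add(Mul(-154, Pow(5, Rational(1, 2))), 49) = Add(49, Mul(-154, Pow(5, Rational(1, 2))))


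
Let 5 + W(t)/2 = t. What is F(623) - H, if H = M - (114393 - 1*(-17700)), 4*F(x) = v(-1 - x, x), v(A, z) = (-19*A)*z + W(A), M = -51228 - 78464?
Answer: 4216085/2 ≈ 2.1080e+6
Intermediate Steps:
M = -129692
W(t) = -10 + 2*t
v(A, z) = -10 + 2*A - 19*A*z (v(A, z) = (-19*A)*z + (-10 + 2*A) = -19*A*z + (-10 + 2*A) = -10 + 2*A - 19*A*z)
F(x) = -3 - x/2 - 19*x*(-1 - x)/4 (F(x) = (-10 + 2*(-1 - x) - 19*(-1 - x)*x)/4 = (-10 + (-2 - 2*x) - 19*x*(-1 - x))/4 = (-12 - 2*x - 19*x*(-1 - x))/4 = -3 - x/2 - 19*x*(-1 - x)/4)
H = -261785 (H = -129692 - (114393 - 1*(-17700)) = -129692 - (114393 + 17700) = -129692 - 1*132093 = -129692 - 132093 = -261785)
F(623) - H = (-3 + (17/4)*623 + (19/4)*623²) - 1*(-261785) = (-3 + 10591/4 + (19/4)*388129) + 261785 = (-3 + 10591/4 + 7374451/4) + 261785 = 3692515/2 + 261785 = 4216085/2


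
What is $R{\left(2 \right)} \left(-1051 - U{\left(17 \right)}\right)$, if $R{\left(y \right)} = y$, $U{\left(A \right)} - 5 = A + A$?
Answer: $-2180$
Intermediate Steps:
$U{\left(A \right)} = 5 + 2 A$ ($U{\left(A \right)} = 5 + \left(A + A\right) = 5 + 2 A$)
$R{\left(2 \right)} \left(-1051 - U{\left(17 \right)}\right) = 2 \left(-1051 - \left(5 + 2 \cdot 17\right)\right) = 2 \left(-1051 - \left(5 + 34\right)\right) = 2 \left(-1051 - 39\right) = 2 \left(-1090\right) = -2180$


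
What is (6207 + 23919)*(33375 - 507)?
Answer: 990181368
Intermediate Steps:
(6207 + 23919)*(33375 - 507) = 30126*32868 = 990181368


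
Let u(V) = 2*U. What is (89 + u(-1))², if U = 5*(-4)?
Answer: 2401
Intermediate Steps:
U = -20
u(V) = -40 (u(V) = 2*(-20) = -40)
(89 + u(-1))² = (89 - 40)² = 49² = 2401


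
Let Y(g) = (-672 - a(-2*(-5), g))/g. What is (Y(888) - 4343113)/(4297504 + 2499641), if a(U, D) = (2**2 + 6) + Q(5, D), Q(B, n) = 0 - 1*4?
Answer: -214260279/335325820 ≈ -0.63896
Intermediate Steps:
Q(B, n) = -4 (Q(B, n) = 0 - 4 = -4)
a(U, D) = 6 (a(U, D) = (2**2 + 6) - 4 = (4 + 6) - 4 = 10 - 4 = 6)
Y(g) = -678/g (Y(g) = (-672 - 1*6)/g = (-672 - 6)/g = -678/g)
(Y(888) - 4343113)/(4297504 + 2499641) = (-678/888 - 4343113)/(4297504 + 2499641) = (-678*1/888 - 4343113)/6797145 = (-113/148 - 4343113)*(1/6797145) = -642780837/148*1/6797145 = -214260279/335325820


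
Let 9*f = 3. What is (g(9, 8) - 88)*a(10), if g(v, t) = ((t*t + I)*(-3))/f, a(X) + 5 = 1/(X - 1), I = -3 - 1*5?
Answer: 26048/9 ≈ 2894.2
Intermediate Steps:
f = ⅓ (f = (⅑)*3 = ⅓ ≈ 0.33333)
I = -8 (I = -3 - 5 = -8)
a(X) = -5 + 1/(-1 + X) (a(X) = -5 + 1/(X - 1) = -5 + 1/(-1 + X))
g(v, t) = 72 - 9*t² (g(v, t) = ((t*t - 8)*(-3))/(⅓) = ((t² - 8)*(-3))*3 = ((-8 + t²)*(-3))*3 = (24 - 3*t²)*3 = 72 - 9*t²)
(g(9, 8) - 88)*a(10) = ((72 - 9*8²) - 88)*((6 - 5*10)/(-1 + 10)) = ((72 - 9*64) - 88)*((6 - 50)/9) = ((72 - 576) - 88)*((⅑)*(-44)) = (-504 - 88)*(-44/9) = -592*(-44/9) = 26048/9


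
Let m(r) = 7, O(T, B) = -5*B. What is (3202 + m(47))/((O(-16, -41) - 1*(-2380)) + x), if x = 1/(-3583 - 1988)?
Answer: 17877339/14401034 ≈ 1.2414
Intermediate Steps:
x = -1/5571 (x = 1/(-5571) = -1/5571 ≈ -0.00017950)
(3202 + m(47))/((O(-16, -41) - 1*(-2380)) + x) = (3202 + 7)/((-5*(-41) - 1*(-2380)) - 1/5571) = 3209/((205 + 2380) - 1/5571) = 3209/(2585 - 1/5571) = 3209/(14401034/5571) = 3209*(5571/14401034) = 17877339/14401034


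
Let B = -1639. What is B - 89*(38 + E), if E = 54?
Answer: -9827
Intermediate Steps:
B - 89*(38 + E) = -1639 - 89*(38 + 54) = -1639 - 89*92 = -1639 - 1*8188 = -1639 - 8188 = -9827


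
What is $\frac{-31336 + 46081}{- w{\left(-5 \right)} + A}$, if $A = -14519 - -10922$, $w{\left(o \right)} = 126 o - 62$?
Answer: $- \frac{2949}{581} \approx -5.0757$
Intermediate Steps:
$w{\left(o \right)} = -62 + 126 o$
$A = -3597$ ($A = -14519 + 10922 = -3597$)
$\frac{-31336 + 46081}{- w{\left(-5 \right)} + A} = \frac{-31336 + 46081}{- (-62 + 126 \left(-5\right)) - 3597} = \frac{14745}{- (-62 - 630) - 3597} = \frac{14745}{\left(-1\right) \left(-692\right) - 3597} = \frac{14745}{692 - 3597} = \frac{14745}{-2905} = 14745 \left(- \frac{1}{2905}\right) = - \frac{2949}{581}$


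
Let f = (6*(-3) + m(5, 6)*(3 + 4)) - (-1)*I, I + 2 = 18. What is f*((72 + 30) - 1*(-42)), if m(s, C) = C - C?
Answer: -288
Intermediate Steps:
I = 16 (I = -2 + 18 = 16)
m(s, C) = 0
f = -2 (f = (6*(-3) + 0*(3 + 4)) - (-1)*16 = (-18 + 0*7) - 1*(-16) = (-18 + 0) + 16 = -18 + 16 = -2)
f*((72 + 30) - 1*(-42)) = -2*((72 + 30) - 1*(-42)) = -2*(102 + 42) = -2*144 = -288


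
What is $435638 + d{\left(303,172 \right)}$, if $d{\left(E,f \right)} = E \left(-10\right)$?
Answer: $432608$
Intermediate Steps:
$d{\left(E,f \right)} = - 10 E$
$435638 + d{\left(303,172 \right)} = 435638 - 3030 = 432608$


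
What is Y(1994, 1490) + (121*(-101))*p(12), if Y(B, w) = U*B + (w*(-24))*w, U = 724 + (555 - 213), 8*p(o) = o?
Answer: -102350255/2 ≈ -5.1175e+7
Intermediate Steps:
p(o) = o/8
U = 1066 (U = 724 + 342 = 1066)
Y(B, w) = -24*w² + 1066*B (Y(B, w) = 1066*B + (w*(-24))*w = 1066*B + (-24*w)*w = 1066*B - 24*w² = -24*w² + 1066*B)
Y(1994, 1490) + (121*(-101))*p(12) = (-24*1490² + 1066*1994) + (121*(-101))*((⅛)*12) = (-24*2220100 + 2125604) - 12221*3/2 = (-53282400 + 2125604) - 36663/2 = -51156796 - 36663/2 = -102350255/2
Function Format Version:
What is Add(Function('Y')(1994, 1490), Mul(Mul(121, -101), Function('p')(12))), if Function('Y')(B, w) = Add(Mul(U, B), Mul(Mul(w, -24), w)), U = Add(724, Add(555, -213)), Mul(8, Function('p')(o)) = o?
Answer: Rational(-102350255, 2) ≈ -5.1175e+7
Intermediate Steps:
Function('p')(o) = Mul(Rational(1, 8), o)
U = 1066 (U = Add(724, 342) = 1066)
Function('Y')(B, w) = Add(Mul(-24, Pow(w, 2)), Mul(1066, B)) (Function('Y')(B, w) = Add(Mul(1066, B), Mul(Mul(w, -24), w)) = Add(Mul(1066, B), Mul(Mul(-24, w), w)) = Add(Mul(1066, B), Mul(-24, Pow(w, 2))) = Add(Mul(-24, Pow(w, 2)), Mul(1066, B)))
Add(Function('Y')(1994, 1490), Mul(Mul(121, -101), Function('p')(12))) = Add(Add(Mul(-24, Pow(1490, 2)), Mul(1066, 1994)), Mul(Mul(121, -101), Mul(Rational(1, 8), 12))) = Add(Add(Mul(-24, 2220100), 2125604), Mul(-12221, Rational(3, 2))) = Add(Add(-53282400, 2125604), Rational(-36663, 2)) = Add(-51156796, Rational(-36663, 2)) = Rational(-102350255, 2)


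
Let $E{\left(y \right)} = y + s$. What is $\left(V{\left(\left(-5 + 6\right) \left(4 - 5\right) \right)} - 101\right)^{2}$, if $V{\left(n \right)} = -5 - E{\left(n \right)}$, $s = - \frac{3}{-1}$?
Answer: $11664$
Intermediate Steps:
$s = 3$ ($s = \left(-3\right) \left(-1\right) = 3$)
$E{\left(y \right)} = 3 + y$ ($E{\left(y \right)} = y + 3 = 3 + y$)
$V{\left(n \right)} = -8 - n$ ($V{\left(n \right)} = -5 - \left(3 + n\right) = -8 - n$)
$\left(V{\left(\left(-5 + 6\right) \left(4 - 5\right) \right)} - 101\right)^{2} = \left(\left(-8 - \left(-5 + 6\right) \left(4 - 5\right)\right) - 101\right)^{2} = \left(\left(-8 - 1 \left(-1\right)\right) - 101\right)^{2} = \left(\left(-8 - -1\right) - 101\right)^{2} = \left(\left(-8 + 1\right) - 101\right)^{2} = \left(-7 - 101\right)^{2} = \left(-108\right)^{2} = 11664$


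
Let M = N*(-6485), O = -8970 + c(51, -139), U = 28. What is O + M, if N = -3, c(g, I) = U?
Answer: 10513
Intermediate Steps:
c(g, I) = 28
O = -8942 (O = -8970 + 28 = -8942)
M = 19455 (M = -3*(-6485) = 19455)
O + M = -8942 + 19455 = 10513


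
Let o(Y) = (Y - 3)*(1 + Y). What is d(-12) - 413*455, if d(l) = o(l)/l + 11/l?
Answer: -563789/3 ≈ -1.8793e+5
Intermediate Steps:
o(Y) = (1 + Y)*(-3 + Y) (o(Y) = (-3 + Y)*(1 + Y) = (1 + Y)*(-3 + Y))
d(l) = 11/l + (-3 + l² - 2*l)/l (d(l) = (-3 + l² - 2*l)/l + 11/l = 11/l + (-3 + l² - 2*l)/l)
d(-12) - 413*455 = (-2 - 12 + 8/(-12)) - 413*455 = (-2 - 12 + 8*(-1/12)) - 187915 = (-2 - 12 - ⅔) - 187915 = -44/3 - 187915 = -563789/3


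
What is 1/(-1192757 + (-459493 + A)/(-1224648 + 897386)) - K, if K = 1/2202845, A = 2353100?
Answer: -1111253395331/859871591055107145 ≈ -1.2923e-6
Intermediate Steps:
K = 1/2202845 ≈ 4.5396e-7
1/(-1192757 + (-459493 + A)/(-1224648 + 897386)) - K = 1/(-1192757 + (-459493 + 2353100)/(-1224648 + 897386)) - 1*1/2202845 = 1/(-1192757 + 1893607/(-327262)) - 1/2202845 = 1/(-1192757 + 1893607*(-1/327262)) - 1/2202845 = 1/(-1192757 - 1893607/327262) - 1/2202845 = 1/(-390345934941/327262) - 1/2202845 = -327262/390345934941 - 1/2202845 = -1111253395331/859871591055107145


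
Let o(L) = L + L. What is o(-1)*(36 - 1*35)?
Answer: -2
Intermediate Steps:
o(L) = 2*L
o(-1)*(36 - 1*35) = (2*(-1))*(36 - 1*35) = -2*(36 - 35) = -2*1 = -2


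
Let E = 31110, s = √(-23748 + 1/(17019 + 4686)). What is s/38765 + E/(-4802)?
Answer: -15555/2401 + I*√11187849607995/841394325 ≈ -6.4786 + 0.0039753*I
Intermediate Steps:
s = I*√11187849607995/21705 (s = √(-23748 + 1/21705) = √(-515450339/21705) = I*√11187849607995/21705 ≈ 154.1*I)
s/38765 + E/(-4802) = (I*√11187849607995/21705)/38765 + 31110/(-4802) = (I*√11187849607995/21705)*(1/38765) + 31110*(-1/4802) = I*√11187849607995/841394325 - 15555/2401 = -15555/2401 + I*√11187849607995/841394325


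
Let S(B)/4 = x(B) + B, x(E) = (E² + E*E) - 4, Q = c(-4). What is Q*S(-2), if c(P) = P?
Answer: -32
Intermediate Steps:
Q = -4
x(E) = -4 + 2*E² (x(E) = (E² + E²) - 4 = 2*E² - 4 = -4 + 2*E²)
S(B) = -16 + 4*B + 8*B² (S(B) = 4*((-4 + 2*B²) + B) = 4*(-4 + B + 2*B²) = -16 + 4*B + 8*B²)
Q*S(-2) = -4*(-16 + 4*(-2) + 8*(-2)²) = -4*(-16 - 8 + 8*4) = -4*(-16 - 8 + 32) = -4*8 = -32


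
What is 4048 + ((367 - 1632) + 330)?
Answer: 3113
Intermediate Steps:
4048 + ((367 - 1632) + 330) = 4048 + (-1265 + 330) = 4048 - 935 = 3113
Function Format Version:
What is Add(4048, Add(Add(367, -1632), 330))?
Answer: 3113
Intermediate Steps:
Add(4048, Add(Add(367, -1632), 330)) = Add(4048, Add(-1265, 330)) = Add(4048, -935) = 3113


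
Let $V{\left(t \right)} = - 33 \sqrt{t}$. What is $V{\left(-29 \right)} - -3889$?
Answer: $3889 - 33 i \sqrt{29} \approx 3889.0 - 177.71 i$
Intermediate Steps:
$V{\left(-29 \right)} - -3889 = - 33 \sqrt{-29} - -3889 = - 33 i \sqrt{29} + 3889 = 3889 - 33 i \sqrt{29}$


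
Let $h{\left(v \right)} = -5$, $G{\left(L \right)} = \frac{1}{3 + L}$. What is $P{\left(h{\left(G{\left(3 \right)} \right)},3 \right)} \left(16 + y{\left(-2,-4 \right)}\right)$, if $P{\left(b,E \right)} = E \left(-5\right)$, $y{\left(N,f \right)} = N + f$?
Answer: $-150$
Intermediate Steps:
$P{\left(b,E \right)} = - 5 E$
$P{\left(h{\left(G{\left(3 \right)} \right)},3 \right)} \left(16 + y{\left(-2,-4 \right)}\right) = \left(-5\right) 3 \left(16 - 6\right) = - 15 \left(16 - 6\right) = \left(-15\right) 10 = -150$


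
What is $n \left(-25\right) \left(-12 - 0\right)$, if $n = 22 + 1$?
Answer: $6900$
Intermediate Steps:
$n = 23$
$n \left(-25\right) \left(-12 - 0\right) = 23 \left(-25\right) \left(-12 - 0\right) = - 575 \left(-12 + 0\right) = \left(-575\right) \left(-12\right) = 6900$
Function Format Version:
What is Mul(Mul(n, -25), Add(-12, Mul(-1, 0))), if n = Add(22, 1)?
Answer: 6900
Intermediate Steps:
n = 23
Mul(Mul(n, -25), Add(-12, Mul(-1, 0))) = Mul(Mul(23, -25), Add(-12, Mul(-1, 0))) = Mul(-575, Add(-12, 0)) = Mul(-575, -12) = 6900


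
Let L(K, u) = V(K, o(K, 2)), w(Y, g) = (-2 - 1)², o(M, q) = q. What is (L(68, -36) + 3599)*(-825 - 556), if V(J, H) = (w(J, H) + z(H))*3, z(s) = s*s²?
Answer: -5040650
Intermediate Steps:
w(Y, g) = 9 (w(Y, g) = (-3)² = 9)
z(s) = s³
V(J, H) = 27 + 3*H³ (V(J, H) = (9 + H³)*3 = 27 + 3*H³)
L(K, u) = 51 (L(K, u) = 27 + 3*2³ = 27 + 3*8 = 27 + 24 = 51)
(L(68, -36) + 3599)*(-825 - 556) = (51 + 3599)*(-825 - 556) = 3650*(-1381) = -5040650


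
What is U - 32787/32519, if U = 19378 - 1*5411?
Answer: 454160086/32519 ≈ 13966.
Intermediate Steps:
U = 13967 (U = 19378 - 5411 = 13967)
U - 32787/32519 = 13967 - 32787/32519 = 454160086/32519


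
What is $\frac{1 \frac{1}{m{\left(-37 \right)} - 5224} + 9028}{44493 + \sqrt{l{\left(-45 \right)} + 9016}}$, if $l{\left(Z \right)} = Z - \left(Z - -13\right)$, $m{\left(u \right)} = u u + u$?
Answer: $\frac{521116476225}{2568224478344} - \frac{11712325 \sqrt{9003}}{2568224478344} \approx 0.20248$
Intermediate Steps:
$m{\left(u \right)} = u + u^{2}$ ($m{\left(u \right)} = u^{2} + u = u + u^{2}$)
$l{\left(Z \right)} = -13$ ($l{\left(Z \right)} = Z - \left(Z + 13\right) = Z - \left(13 + Z\right) = -13$)
$\frac{1 \frac{1}{m{\left(-37 \right)} - 5224} + 9028}{44493 + \sqrt{l{\left(-45 \right)} + 9016}} = \frac{1 \frac{1}{- 37 \left(1 - 37\right) - 5224} + 9028}{44493 + \sqrt{-13 + 9016}} = \frac{1 \frac{1}{\left(-37\right) \left(-36\right) - 5224} + 9028}{44493 + \sqrt{9003}} = \frac{1 \frac{1}{1332 - 5224} + 9028}{44493 + \sqrt{9003}} = \frac{1 \frac{1}{-3892} + 9028}{44493 + \sqrt{9003}} = \frac{1 \left(- \frac{1}{3892}\right) + 9028}{44493 + \sqrt{9003}} = \frac{- \frac{1}{3892} + 9028}{44493 + \sqrt{9003}} = \frac{35136975}{3892 \left(44493 + \sqrt{9003}\right)}$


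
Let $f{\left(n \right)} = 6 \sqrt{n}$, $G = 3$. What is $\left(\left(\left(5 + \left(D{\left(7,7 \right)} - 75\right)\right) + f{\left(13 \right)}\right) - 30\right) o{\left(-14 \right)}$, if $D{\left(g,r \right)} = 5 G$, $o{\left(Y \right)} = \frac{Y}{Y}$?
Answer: $-85 + 6 \sqrt{13} \approx -63.367$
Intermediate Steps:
$o{\left(Y \right)} = 1$
$D{\left(g,r \right)} = 15$ ($D{\left(g,r \right)} = 5 \cdot 3 = 15$)
$\left(\left(\left(5 + \left(D{\left(7,7 \right)} - 75\right)\right) + f{\left(13 \right)}\right) - 30\right) o{\left(-14 \right)} = \left(\left(\left(5 + \left(15 - 75\right)\right) + 6 \sqrt{13}\right) - 30\right) 1 = \left(\left(\left(5 - 60\right) + 6 \sqrt{13}\right) - 30\right) 1 = \left(\left(-55 + 6 \sqrt{13}\right) - 30\right) 1 = \left(-85 + 6 \sqrt{13}\right) 1 = -85 + 6 \sqrt{13}$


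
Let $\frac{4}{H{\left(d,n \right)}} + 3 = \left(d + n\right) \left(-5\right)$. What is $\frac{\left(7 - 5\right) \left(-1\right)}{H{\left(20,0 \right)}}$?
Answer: $\frac{103}{2} \approx 51.5$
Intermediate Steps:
$H{\left(d,n \right)} = \frac{4}{-3 - 5 d - 5 n}$ ($H{\left(d,n \right)} = \frac{4}{-3 + \left(d + n\right) \left(-5\right)} = \frac{4}{-3 - \left(5 d + 5 n\right)} = \frac{4}{-3 - 5 d - 5 n}$)
$\frac{\left(7 - 5\right) \left(-1\right)}{H{\left(20,0 \right)}} = \frac{\left(7 - 5\right) \left(-1\right)}{\left(-4\right) \frac{1}{3 + 5 \cdot 20 + 5 \cdot 0}} = \frac{2 \left(-1\right)}{\left(-4\right) \frac{1}{3 + 100 + 0}} = - \frac{2}{\left(-4\right) \frac{1}{103}} = - \frac{2}{- \frac{4}{103}} = \left(-2\right) \left(- \frac{103}{4}\right) = \frac{103}{2}$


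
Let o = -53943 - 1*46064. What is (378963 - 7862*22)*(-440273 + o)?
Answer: -111297139720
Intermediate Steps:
o = -100007 (o = -53943 - 46064 = -100007)
(378963 - 7862*22)*(-440273 + o) = (378963 - 7862*22)*(-440273 - 100007) = (378963 - 172964)*(-540280) = 205999*(-540280) = -111297139720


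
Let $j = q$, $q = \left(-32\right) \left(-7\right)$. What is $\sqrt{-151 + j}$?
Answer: $\sqrt{73} \approx 8.544$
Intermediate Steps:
$q = 224$
$j = 224$
$\sqrt{-151 + j} = \sqrt{-151 + 224} = \sqrt{73}$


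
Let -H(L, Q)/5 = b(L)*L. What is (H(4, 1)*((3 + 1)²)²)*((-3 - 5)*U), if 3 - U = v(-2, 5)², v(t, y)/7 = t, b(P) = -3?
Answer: 23715840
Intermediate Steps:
v(t, y) = 7*t
H(L, Q) = 15*L (H(L, Q) = -(-15)*L = 15*L)
U = -193 (U = 3 - (7*(-2))² = 3 - 1*(-14)² = 3 - 1*196 = 3 - 196 = -193)
(H(4, 1)*((3 + 1)²)²)*((-3 - 5)*U) = ((15*4)*((3 + 1)²)²)*((-3 - 5)*(-193)) = (60*(4²)²)*(-8*(-193)) = (60*16²)*1544 = (60*256)*1544 = 15360*1544 = 23715840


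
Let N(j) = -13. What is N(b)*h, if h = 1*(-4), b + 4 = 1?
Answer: 52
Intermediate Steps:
b = -3 (b = -4 + 1 = -3)
h = -4
N(b)*h = -13*(-4) = 52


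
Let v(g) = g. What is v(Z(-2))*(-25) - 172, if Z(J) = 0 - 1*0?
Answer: -172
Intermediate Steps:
Z(J) = 0 (Z(J) = 0 + 0 = 0)
v(Z(-2))*(-25) - 172 = 0*(-25) - 172 = 0 - 172 = -172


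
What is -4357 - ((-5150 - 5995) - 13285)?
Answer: 20073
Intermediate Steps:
-4357 - ((-5150 - 5995) - 13285) = -4357 - (-11145 - 13285) = -4357 - 1*(-24430) = -4357 + 24430 = 20073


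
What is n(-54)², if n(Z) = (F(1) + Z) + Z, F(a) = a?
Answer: 11449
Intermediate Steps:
n(Z) = 1 + 2*Z (n(Z) = (1 + Z) + Z = 1 + 2*Z)
n(-54)² = (1 + 2*(-54))² = (1 - 108)² = (-107)² = 11449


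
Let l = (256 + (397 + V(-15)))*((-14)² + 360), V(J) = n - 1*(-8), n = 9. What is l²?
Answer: 138771150400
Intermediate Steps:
V(J) = 17 (V(J) = 9 - 1*(-8) = 9 + 8 = 17)
l = 372520 (l = (256 + (397 + 17))*((-14)² + 360) = (256 + 414)*(196 + 360) = 670*556 = 372520)
l² = 372520² = 138771150400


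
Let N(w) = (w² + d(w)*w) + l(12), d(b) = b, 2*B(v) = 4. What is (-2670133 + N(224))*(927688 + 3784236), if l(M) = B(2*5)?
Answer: -12108603344796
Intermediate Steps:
B(v) = 2 (B(v) = (½)*4 = 2)
l(M) = 2
N(w) = 2 + 2*w² (N(w) = (w² + w*w) + 2 = (w² + w²) + 2 = 2*w² + 2 = 2 + 2*w²)
(-2670133 + N(224))*(927688 + 3784236) = (-2670133 + (2 + 2*224²))*(927688 + 3784236) = (-2670133 + (2 + 2*50176))*4711924 = (-2670133 + (2 + 100352))*4711924 = (-2670133 + 100354)*4711924 = -2569779*4711924 = -12108603344796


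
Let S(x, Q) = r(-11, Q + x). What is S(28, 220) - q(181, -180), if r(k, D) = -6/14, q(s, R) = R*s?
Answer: 228057/7 ≈ 32580.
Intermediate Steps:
r(k, D) = -3/7 (r(k, D) = -6*1/14 = -3/7)
S(x, Q) = -3/7
S(28, 220) - q(181, -180) = -3/7 - (-180)*181 = -3/7 - 1*(-32580) = -3/7 + 32580 = 228057/7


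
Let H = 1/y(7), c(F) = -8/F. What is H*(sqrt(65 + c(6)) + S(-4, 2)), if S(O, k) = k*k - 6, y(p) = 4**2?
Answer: -1/8 + sqrt(573)/48 ≈ 0.37370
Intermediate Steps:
y(p) = 16
S(O, k) = -6 + k**2 (S(O, k) = k**2 - 6 = -6 + k**2)
H = 1/16 ≈ 0.062500
H*(sqrt(65 + c(6)) + S(-4, 2)) = (sqrt(65 - 8/6) + (-6 + 2**2))/16 = (sqrt(65 - 8*1/6) + (-6 + 4))/16 = (sqrt(65 - 4/3) - 2)/16 = (sqrt(191/3) - 2)/16 = (sqrt(573)/3 - 2)/16 = (-2 + sqrt(573)/3)/16 = -1/8 + sqrt(573)/48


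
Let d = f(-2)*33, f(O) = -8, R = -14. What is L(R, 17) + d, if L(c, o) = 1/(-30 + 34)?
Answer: -1055/4 ≈ -263.75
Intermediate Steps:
L(c, o) = 1/4
d = -264 (d = -8*33 = -264)
L(R, 17) + d = 1/4 - 264 = -1055/4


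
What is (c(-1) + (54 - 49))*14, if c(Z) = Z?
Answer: 56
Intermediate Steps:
(c(-1) + (54 - 49))*14 = (-1 + (54 - 49))*14 = (-1 + 5)*14 = 4*14 = 56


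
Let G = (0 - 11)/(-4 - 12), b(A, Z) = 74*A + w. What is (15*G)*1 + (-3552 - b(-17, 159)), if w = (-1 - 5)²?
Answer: -37115/16 ≈ -2319.7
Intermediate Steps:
w = 36 (w = (-6)² = 36)
b(A, Z) = 36 + 74*A (b(A, Z) = 74*A + 36 = 36 + 74*A)
G = 11/16 (G = -11/(-16) = -11*(-1/16) = 11/16 ≈ 0.68750)
(15*G)*1 + (-3552 - b(-17, 159)) = (15*(11/16))*1 + (-3552 - (36 + 74*(-17))) = (165/16)*1 + (-3552 - (36 - 1258)) = 165/16 + (-3552 - 1*(-1222)) = 165/16 + (-3552 + 1222) = 165/16 - 2330 = -37115/16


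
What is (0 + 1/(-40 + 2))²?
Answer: 1/1444 ≈ 0.00069252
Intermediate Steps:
(0 + 1/(-40 + 2))² = (0 + 1/(-38))² = (0 - 1/38)² = (-1/38)² = 1/1444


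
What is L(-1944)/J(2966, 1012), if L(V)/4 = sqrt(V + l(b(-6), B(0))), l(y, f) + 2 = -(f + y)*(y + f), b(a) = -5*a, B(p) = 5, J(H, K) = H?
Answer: 2*I*sqrt(3171)/1483 ≈ 0.075943*I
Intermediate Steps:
l(y, f) = -2 - (f + y)**2 (l(y, f) = -2 - (f + y)*(y + f) = -2 - (f + y)*(f + y) = -2 - (f + y)**2)
L(V) = 4*sqrt(-1227 + V) (L(V) = 4*sqrt(V + (-2 - (5 - 5*(-6))**2)) = 4*sqrt(V + (-2 - (5 + 30)**2)) = 4*sqrt(V + (-2 - 1*35**2)) = 4*sqrt(V + (-2 - 1*1225)) = 4*sqrt(V + (-2 - 1225)) = 4*sqrt(V - 1227) = 4*sqrt(-1227 + V))
L(-1944)/J(2966, 1012) = (4*sqrt(-1227 - 1944))/2966 = (4*sqrt(-3171))*(1/2966) = (4*(I*sqrt(3171)))*(1/2966) = (4*I*sqrt(3171))*(1/2966) = 2*I*sqrt(3171)/1483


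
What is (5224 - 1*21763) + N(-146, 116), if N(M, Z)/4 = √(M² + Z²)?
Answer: -16539 + 8*√8693 ≈ -15793.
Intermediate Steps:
N(M, Z) = 4*√(M² + Z²)
(5224 - 1*21763) + N(-146, 116) = (5224 - 1*21763) + 4*√((-146)² + 116²) = (5224 - 21763) + 4*√(21316 + 13456) = -16539 + 4*√34772 = -16539 + 4*(2*√8693) = -16539 + 8*√8693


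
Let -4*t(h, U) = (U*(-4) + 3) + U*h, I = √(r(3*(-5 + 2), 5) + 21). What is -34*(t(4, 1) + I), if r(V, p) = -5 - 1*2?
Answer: 51/2 - 34*√14 ≈ -101.72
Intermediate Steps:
r(V, p) = -7 (r(V, p) = -5 - 2 = -7)
I = √14 (I = √(-7 + 21) = √14 ≈ 3.7417)
t(h, U) = -¾ + U - U*h/4 (t(h, U) = -((U*(-4) + 3) + U*h)/4 = -((-4*U + 3) + U*h)/4 = -((3 - 4*U) + U*h)/4 = -(3 - 4*U + U*h)/4 = -¾ + U - U*h/4)
-34*(t(4, 1) + I) = -34*((-¾ + 1 - ¼*1*4) + √14) = -34*((-¾ + 1 - 1) + √14) = -34*(-¾ + √14) = 51/2 - 34*√14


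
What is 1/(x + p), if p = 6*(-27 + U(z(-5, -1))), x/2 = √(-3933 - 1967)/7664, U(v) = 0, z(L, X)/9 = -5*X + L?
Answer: -594711072/96343195139 - 9580*I*√59/96343195139 ≈ -0.0061728 - 7.6378e-7*I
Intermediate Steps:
z(L, X) = -45*X + 9*L (z(L, X) = 9*(-5*X + L) = 9*(L - 5*X) = -45*X + 9*L)
x = 5*I*√59/1916 (x = 2*(√(-3933 - 1967)/7664) = 2*(√(-5900)*(1/7664)) = 2*((10*I*√59)*(1/7664)) = 2*(5*I*√59/3832) = 5*I*√59/1916 ≈ 0.020045*I)
p = -162 (p = 6*(-27 + 0) = 6*(-27) = -162)
1/(x + p) = 1/(5*I*√59/1916 - 162) = 1/(-162 + 5*I*√59/1916)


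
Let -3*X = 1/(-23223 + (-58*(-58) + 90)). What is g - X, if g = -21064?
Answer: -1249242649/59307 ≈ -21064.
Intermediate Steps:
X = 1/59307 (X = -1/(3*(-23223 + (-58*(-58) + 90))) = -1/(3*(-23223 + (3364 + 90))) = -1/(3*(-23223 + 3454)) = -1/3/(-19769) = -1/3*(-1/19769) = 1/59307 ≈ 1.6861e-5)
g - X = -21064 - 1*1/59307 = -21064 - 1/59307 = -1249242649/59307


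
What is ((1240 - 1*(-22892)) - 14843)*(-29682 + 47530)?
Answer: 165790072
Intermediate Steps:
((1240 - 1*(-22892)) - 14843)*(-29682 + 47530) = ((1240 + 22892) - 14843)*17848 = (24132 - 14843)*17848 = 9289*17848 = 165790072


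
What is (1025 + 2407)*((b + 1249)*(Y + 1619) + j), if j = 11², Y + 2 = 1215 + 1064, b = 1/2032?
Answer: 2121013129092/127 ≈ 1.6701e+10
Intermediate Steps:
b = 1/2032 ≈ 0.00049213
Y = 2277 (Y = -2 + (1215 + 1064) = -2 + 2279 = 2277)
j = 121
(1025 + 2407)*((b + 1249)*(Y + 1619) + j) = (1025 + 2407)*((1/2032 + 1249)*(2277 + 1619) + 121) = 3432*((2537969/2032)*3896 + 121) = 3432*(1235990903/254 + 121) = 3432*(1236021637/254) = 2121013129092/127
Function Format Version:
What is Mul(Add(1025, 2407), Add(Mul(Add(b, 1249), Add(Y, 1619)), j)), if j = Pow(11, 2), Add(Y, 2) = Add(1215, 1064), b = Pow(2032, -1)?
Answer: Rational(2121013129092, 127) ≈ 1.6701e+10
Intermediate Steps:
b = Rational(1, 2032) ≈ 0.00049213
Y = 2277 (Y = Add(-2, Add(1215, 1064)) = Add(-2, 2279) = 2277)
j = 121
Mul(Add(1025, 2407), Add(Mul(Add(b, 1249), Add(Y, 1619)), j)) = Mul(Add(1025, 2407), Add(Mul(Add(Rational(1, 2032), 1249), Add(2277, 1619)), 121)) = Mul(3432, Add(Mul(Rational(2537969, 2032), 3896), 121)) = Mul(3432, Add(Rational(1235990903, 254), 121)) = Mul(3432, Rational(1236021637, 254)) = Rational(2121013129092, 127)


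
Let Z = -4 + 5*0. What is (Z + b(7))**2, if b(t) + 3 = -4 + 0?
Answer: 121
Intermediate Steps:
b(t) = -7 (b(t) = -3 + (-4 + 0) = -3 - 4 = -7)
Z = -4 (Z = -4 + 0 = -4)
(Z + b(7))**2 = (-4 - 7)**2 = (-11)**2 = 121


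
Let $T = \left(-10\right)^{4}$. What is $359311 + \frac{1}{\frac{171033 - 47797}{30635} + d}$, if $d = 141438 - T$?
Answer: $\frac{1446847077324461}{4026726366} \approx 3.5931 \cdot 10^{5}$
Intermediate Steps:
$T = 10000$
$d = 131438$ ($d = 141438 - 10000 = 131438$)
$359311 + \frac{1}{\frac{171033 - 47797}{30635} + d} = 359311 + \frac{1}{\frac{171033 - 47797}{30635} + 131438} = 359311 + \frac{1}{123236 \cdot \frac{1}{30635} + 131438} = 359311 + \frac{1}{\frac{123236}{30635} + 131438} = 359311 + \frac{1}{\frac{4026726366}{30635}} = 359311 + \frac{30635}{4026726366} = \frac{1446847077324461}{4026726366}$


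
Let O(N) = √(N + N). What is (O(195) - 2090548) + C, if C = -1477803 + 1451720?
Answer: -2116631 + √390 ≈ -2.1166e+6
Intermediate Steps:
O(N) = √2*√N (O(N) = √(2*N) = √2*√N)
C = -26083
(O(195) - 2090548) + C = (√2*√195 - 2090548) - 26083 = (√390 - 2090548) - 26083 = (-2090548 + √390) - 26083 = -2116631 + √390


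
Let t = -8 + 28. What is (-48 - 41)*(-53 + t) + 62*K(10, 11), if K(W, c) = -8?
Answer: 2441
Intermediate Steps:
t = 20
(-48 - 41)*(-53 + t) + 62*K(10, 11) = (-48 - 41)*(-53 + 20) + 62*(-8) = -89*(-33) - 496 = 2937 - 496 = 2441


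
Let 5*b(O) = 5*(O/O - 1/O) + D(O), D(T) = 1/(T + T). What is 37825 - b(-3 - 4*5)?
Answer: 8699511/230 ≈ 37824.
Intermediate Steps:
D(T) = 1/(2*T)
b(O) = 1 - 9/(10*O) (b(O) = (5*(O/O - 1/O) + 1/(2*O))/5 = (5*(1 - 1/O) + 1/(2*O))/5 = ((5 - 5/O) + 1/(2*O))/5 = (5 - 9/(2*O))/5 = 1 - 9/(10*O))
37825 - b(-3 - 4*5) = 37825 - (-9/10 + (-3 - 4*5))/(-3 - 4*5) = 37825 - (-9/10 + (-3 - 20))/(-3 - 20) = 37825 - (-9/10 - 23)/(-23) = 37825 - (-1)*(-239)/(23*10) = 37825 - 1*239/230 = 37825 - 239/230 = 8699511/230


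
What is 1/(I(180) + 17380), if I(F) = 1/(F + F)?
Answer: 360/6256801 ≈ 5.7537e-5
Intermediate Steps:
I(F) = 1/(2*F)
1/(I(180) + 17380) = 1/((½)/180 + 17380) = 1/((½)*(1/180) + 17380) = 1/(1/360 + 17380) = 1/(6256801/360) = 360/6256801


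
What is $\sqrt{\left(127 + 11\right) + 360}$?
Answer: $\sqrt{498} \approx 22.316$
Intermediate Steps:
$\sqrt{\left(127 + 11\right) + 360} = \sqrt{138 + 360} = \sqrt{498}$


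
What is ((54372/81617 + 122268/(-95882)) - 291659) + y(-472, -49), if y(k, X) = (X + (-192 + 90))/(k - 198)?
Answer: -764607356971962683/2621576399990 ≈ -2.9166e+5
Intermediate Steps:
y(k, X) = (-102 + X)/(-198 + k) (y(k, X) = (X - 102)/(-198 + k) = (-102 + X)/(-198 + k))
((54372/81617 + 122268/(-95882)) - 291659) + y(-472, -49) = ((54372/81617 + 122268/(-95882)) - 291659) + (-102 - 49)/(-198 - 472) = ((54372*(1/81617) + 122268*(-1/95882)) - 291659) - 151/(-670) = ((54372/81617 - 61134/47941) - 291659) - 1/670*(-151) = (-2382925626/3912800597 - 291659) + 151/670 = -1141205892246049/3912800597 + 151/670 = -764607356971962683/2621576399990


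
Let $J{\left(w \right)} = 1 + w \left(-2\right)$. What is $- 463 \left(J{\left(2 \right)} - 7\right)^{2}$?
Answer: $-46300$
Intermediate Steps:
$J{\left(w \right)} = 1 - 2 w$
$- 463 \left(J{\left(2 \right)} - 7\right)^{2} = - 463 \left(\left(1 - 4\right) - 7\right)^{2} = - 463 \left(-3 - 7\right)^{2} = - 463 \left(-10\right)^{2} = \left(-463\right) 100 = -46300$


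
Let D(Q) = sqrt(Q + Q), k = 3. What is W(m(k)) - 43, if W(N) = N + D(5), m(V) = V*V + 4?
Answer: -30 + sqrt(10) ≈ -26.838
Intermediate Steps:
m(V) = 4 + V**2 (m(V) = V**2 + 4 = 4 + V**2)
D(Q) = sqrt(2)*sqrt(Q) (D(Q) = sqrt(2*Q) = sqrt(2)*sqrt(Q))
W(N) = N + sqrt(10) (W(N) = N + sqrt(2)*sqrt(5) = N + sqrt(10))
W(m(k)) - 43 = ((4 + 3**2) + sqrt(10)) - 43 = ((4 + 9) + sqrt(10)) - 43 = (13 + sqrt(10)) - 43 = -30 + sqrt(10)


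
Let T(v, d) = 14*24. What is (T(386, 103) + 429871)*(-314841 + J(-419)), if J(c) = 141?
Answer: -135386142900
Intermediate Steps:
T(v, d) = 336
(T(386, 103) + 429871)*(-314841 + J(-419)) = (336 + 429871)*(-314841 + 141) = 430207*(-314700) = -135386142900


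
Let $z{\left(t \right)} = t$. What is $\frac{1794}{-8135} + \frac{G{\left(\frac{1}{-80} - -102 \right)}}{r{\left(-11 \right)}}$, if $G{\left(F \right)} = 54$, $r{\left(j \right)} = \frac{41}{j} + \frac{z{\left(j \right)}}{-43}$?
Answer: $- \frac{105364959}{6678835} \approx -15.776$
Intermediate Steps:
$r{\left(j \right)} = \frac{41}{j} - \frac{j}{43}$ ($r{\left(j \right)} = \frac{41}{j} + \frac{j}{-43} = \frac{41}{j} + j \left(- \frac{1}{43}\right) = \frac{41}{j} - \frac{j}{43}$)
$\frac{1794}{-8135} + \frac{G{\left(\frac{1}{-80} - -102 \right)}}{r{\left(-11 \right)}} = \frac{1794}{-8135} + \frac{54}{\frac{41}{-11} - - \frac{11}{43}} = 1794 \left(- \frac{1}{8135}\right) + \frac{54}{41 \left(- \frac{1}{11}\right) + \frac{11}{43}} = - \frac{1794}{8135} + \frac{54}{- \frac{41}{11} + \frac{11}{43}} = - \frac{1794}{8135} + \frac{54}{- \frac{1642}{473}} = - \frac{1794}{8135} + 54 \left(- \frac{473}{1642}\right) = - \frac{1794}{8135} - \frac{12771}{821} = - \frac{105364959}{6678835}$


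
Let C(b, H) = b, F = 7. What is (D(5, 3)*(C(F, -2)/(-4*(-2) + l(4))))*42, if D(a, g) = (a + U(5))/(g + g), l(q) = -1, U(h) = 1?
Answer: 42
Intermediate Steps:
D(a, g) = (1 + a)/(2*g) (D(a, g) = (a + 1)/(g + g) = (1 + a)/((2*g)) = (1 + a)*(1/(2*g)) = (1 + a)/(2*g))
(D(5, 3)*(C(F, -2)/(-4*(-2) + l(4))))*42 = (((½)*(1 + 5)/3)*(7/(-4*(-2) - 1)))*42 = (((½)*(⅓)*6)*(7/(8 - 1)))*42 = (1*(7/7))*42 = (1*(7*(⅐)))*42 = (1*1)*42 = 1*42 = 42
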